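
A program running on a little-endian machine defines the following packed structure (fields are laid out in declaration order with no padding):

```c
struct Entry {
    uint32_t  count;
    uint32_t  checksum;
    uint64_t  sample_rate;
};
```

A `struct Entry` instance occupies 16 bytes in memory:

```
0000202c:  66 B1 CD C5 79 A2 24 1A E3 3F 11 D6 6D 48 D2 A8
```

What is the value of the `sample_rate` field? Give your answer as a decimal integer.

12164865180061220835

`sample_rate` follows `count` (4 B), `checksum` (4 B), so it starts at offset 4 + 4 = 8 and occupies 8 bytes.
Bytes at offsets 8..15: E3 3F 11 D6 6D 48 D2 A8.
Little-endian: lowest address holds the least-significant byte.
Reassemble most-significant byte first: A8 D2 48 6D D6 11 3F E3 → 0xA8D2486DD6113FE3.
0xA8D2486DD6113FE3 = 12164865180061220835.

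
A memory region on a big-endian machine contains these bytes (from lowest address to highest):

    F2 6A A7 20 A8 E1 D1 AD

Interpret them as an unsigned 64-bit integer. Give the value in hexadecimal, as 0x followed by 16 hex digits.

In big-endian order the high byte comes first in memory.
The bytes are already most-significant first: 0xF26AA720A8E1D1AD.

0xF26AA720A8E1D1AD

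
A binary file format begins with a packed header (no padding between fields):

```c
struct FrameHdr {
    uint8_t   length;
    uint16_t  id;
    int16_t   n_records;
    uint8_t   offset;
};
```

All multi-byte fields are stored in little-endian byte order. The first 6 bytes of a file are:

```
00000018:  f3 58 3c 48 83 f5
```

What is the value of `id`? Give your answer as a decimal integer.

15448

`id` follows `length` (1 byte), so it starts at byte offset 1 and occupies 2 bytes.
Bytes at offsets 1..2: 58 3C.
Little-endian: lowest address holds the least-significant byte.
Reassemble most-significant byte first: 3C 58 → 0x3C58.
0x3C58 = 15448.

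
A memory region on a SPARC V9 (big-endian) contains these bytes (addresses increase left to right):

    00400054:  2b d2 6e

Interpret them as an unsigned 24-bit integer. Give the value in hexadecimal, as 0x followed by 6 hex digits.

Big-endian: lowest address holds the most-significant byte.
The bytes are already most-significant first: 0x2BD26E.

0x2BD26E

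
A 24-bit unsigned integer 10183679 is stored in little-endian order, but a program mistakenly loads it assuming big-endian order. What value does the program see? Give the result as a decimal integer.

16737179

10183679 in 24-bit hexadecimal is 0x9B63FF.
Stored little-endian, the bytes at ascending addresses are FF 63 9B.
Read back as big-endian, the last byte is least significant, giving 0xFF639B.
0xFF639B = 16737179.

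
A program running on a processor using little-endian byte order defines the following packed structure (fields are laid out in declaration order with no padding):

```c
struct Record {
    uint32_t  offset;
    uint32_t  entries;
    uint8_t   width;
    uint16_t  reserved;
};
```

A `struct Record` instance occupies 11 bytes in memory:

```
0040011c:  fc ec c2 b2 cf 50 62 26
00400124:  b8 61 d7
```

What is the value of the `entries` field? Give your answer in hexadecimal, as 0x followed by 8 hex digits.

`entries` follows `offset` (4 bytes), so it starts at byte offset 4 and occupies 4 bytes.
Bytes at offsets 4..7: CF 50 62 26.
Little-endian stores the least-significant byte at the lowest address.
Reassemble most-significant byte first: 26 62 50 CF → 0x266250CF.

0x266250CF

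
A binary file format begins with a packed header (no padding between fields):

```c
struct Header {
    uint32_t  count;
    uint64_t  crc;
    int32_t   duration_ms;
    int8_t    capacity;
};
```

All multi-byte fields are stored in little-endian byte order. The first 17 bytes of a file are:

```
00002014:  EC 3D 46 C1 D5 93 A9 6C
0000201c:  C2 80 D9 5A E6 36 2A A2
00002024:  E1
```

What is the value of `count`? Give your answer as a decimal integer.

3242606060

`count` is the first field, at byte offset 0, occupying 4 bytes.
Bytes at offsets 0..3: EC 3D 46 C1.
In little-endian order the low byte comes first in memory.
Reassemble most-significant byte first: C1 46 3D EC → 0xC1463DEC.
0xC1463DEC = 3242606060.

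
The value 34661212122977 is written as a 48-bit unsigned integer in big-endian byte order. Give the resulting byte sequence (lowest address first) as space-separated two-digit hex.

34661212122977 in hexadecimal, padded to 48 bits, is 0x1F86313C6F61.
Split into bytes (most-significant first): 1F 86 31 3C 6F 61.
In big-endian order the high byte comes first in memory.
So the memory order matches the most-significant-first order: 1F 86 31 3C 6F 61.

1F 86 31 3C 6F 61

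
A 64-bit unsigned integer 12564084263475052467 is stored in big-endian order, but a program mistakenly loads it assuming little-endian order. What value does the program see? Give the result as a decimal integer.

12564084263475052467 in 64-bit hexadecimal is 0xAE5C9811FC817FB3.
Stored big-endian, the bytes at ascending addresses are AE 5C 98 11 FC 81 7F B3.
Read back as little-endian, the first byte is least significant, giving 0xB37F81FC11985CAE.
0xB37F81FC11985CAE = 12934199574458293422.

12934199574458293422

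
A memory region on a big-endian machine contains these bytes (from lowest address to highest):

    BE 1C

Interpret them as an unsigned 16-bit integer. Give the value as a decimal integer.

48668

In big-endian order the high byte comes first in memory.
The bytes are already most-significant first: 0xBE1C.
0xBE1C = 48668.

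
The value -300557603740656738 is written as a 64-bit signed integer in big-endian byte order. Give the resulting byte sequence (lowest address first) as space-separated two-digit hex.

Two's complement of -300557603740656738 in 64 bits: 300557603740656738 = 0x042BCB8C55812462; invert → 0xFBD43473AA7EDB9D; add 1 → 0xFBD43473AA7EDB9E.
Split into bytes (most-significant first): FB D4 34 73 AA 7E DB 9E.
In big-endian order the high byte comes first in memory.
So the memory order matches the most-significant-first order: FB D4 34 73 AA 7E DB 9E.

FB D4 34 73 AA 7E DB 9E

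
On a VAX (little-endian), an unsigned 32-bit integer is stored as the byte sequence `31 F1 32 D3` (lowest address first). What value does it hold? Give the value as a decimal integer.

In little-endian order the low byte comes first in memory.
Reassemble most-significant byte first: D3 32 F1 31 → 0xD332F131.
0xD332F131 = 3543331121.

3543331121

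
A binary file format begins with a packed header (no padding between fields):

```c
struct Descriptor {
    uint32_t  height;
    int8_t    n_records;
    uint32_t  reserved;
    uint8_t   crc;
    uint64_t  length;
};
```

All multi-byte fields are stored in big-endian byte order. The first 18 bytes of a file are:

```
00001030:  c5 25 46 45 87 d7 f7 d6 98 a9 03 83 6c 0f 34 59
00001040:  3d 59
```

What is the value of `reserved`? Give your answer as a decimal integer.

3623343768

`reserved` follows `height` (4 B), `n_records` (1 B), so it starts at offset 4 + 1 = 5 and occupies 4 bytes.
Bytes at offsets 5..8: D7 F7 D6 98.
Big-endian: lowest address holds the most-significant byte.
The bytes are already most-significant first: 0xD7F7D698.
0xD7F7D698 = 3623343768.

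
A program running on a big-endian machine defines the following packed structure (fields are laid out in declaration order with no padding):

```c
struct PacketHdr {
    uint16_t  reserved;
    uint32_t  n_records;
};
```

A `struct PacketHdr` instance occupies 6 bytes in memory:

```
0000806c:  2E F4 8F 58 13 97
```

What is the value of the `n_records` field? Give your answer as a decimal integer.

`n_records` follows `reserved` (2 bytes), so it starts at byte offset 2 and occupies 4 bytes.
Bytes at offsets 2..5: 8F 58 13 97.
In big-endian order the high byte comes first in memory.
The bytes are already most-significant first: 0x8F581397.
0x8F581397 = 2404914071.

2404914071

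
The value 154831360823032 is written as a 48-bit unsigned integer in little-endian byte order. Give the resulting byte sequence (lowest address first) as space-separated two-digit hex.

F8 0E 43 7C D1 8C

154831360823032 in hexadecimal, padded to 48 bits, is 0x8CD17C430EF8.
Split into bytes (most-significant first): 8C D1 7C 43 0E F8.
Little-endian stores the least-significant byte at the lowest address.
So at ascending addresses the bytes are F8 0E 43 7C D1 8C.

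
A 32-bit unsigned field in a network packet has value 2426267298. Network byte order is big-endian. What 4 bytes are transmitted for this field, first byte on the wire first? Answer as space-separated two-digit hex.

90 9D E6 A2

2426267298 in hexadecimal, padded to 32 bits, is 0x909DE6A2.
Split into bytes (most-significant first): 90 9D E6 A2.
In big-endian order the high byte comes first in memory.
So the memory order matches the most-significant-first order: 90 9D E6 A2.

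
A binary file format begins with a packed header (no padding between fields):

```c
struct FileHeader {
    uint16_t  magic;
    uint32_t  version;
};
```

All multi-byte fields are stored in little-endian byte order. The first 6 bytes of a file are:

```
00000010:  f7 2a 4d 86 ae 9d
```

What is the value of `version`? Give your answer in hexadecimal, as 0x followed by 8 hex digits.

`version` follows `magic` (2 bytes), so it starts at byte offset 2 and occupies 4 bytes.
Bytes at offsets 2..5: 4D 86 AE 9D.
Little-endian: lowest address holds the least-significant byte.
Reassemble most-significant byte first: 9D AE 86 4D → 0x9DAE864D.

0x9DAE864D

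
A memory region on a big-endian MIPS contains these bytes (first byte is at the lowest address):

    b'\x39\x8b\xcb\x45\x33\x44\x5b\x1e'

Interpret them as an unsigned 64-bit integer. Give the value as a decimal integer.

4146631379997973278

In big-endian order the high byte comes first in memory.
The bytes are already most-significant first: 0x398BCB4533445B1E.
0x398BCB4533445B1E = 4146631379997973278.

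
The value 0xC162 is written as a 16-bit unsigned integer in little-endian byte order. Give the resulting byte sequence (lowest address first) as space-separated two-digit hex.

Split into bytes (most-significant first): C1 62.
In little-endian order the low byte comes first in memory.
So at ascending addresses the bytes are 62 C1.

62 C1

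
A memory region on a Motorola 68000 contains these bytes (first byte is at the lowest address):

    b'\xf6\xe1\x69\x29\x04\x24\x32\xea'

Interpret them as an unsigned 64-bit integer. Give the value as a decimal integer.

17789615627974226666

In big-endian order the high byte comes first in memory.
The bytes are already most-significant first: 0xF6E16929042432EA.
0xF6E16929042432EA = 17789615627974226666.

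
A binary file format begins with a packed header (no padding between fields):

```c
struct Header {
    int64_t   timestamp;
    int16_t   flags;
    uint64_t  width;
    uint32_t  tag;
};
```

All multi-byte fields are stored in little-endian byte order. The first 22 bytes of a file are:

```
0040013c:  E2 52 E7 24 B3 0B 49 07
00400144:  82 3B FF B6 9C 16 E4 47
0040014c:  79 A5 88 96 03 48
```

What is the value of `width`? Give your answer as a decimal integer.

`width` follows `timestamp` (8 B), `flags` (2 B), so it starts at offset 8 + 2 = 10 and occupies 8 bytes.
Bytes at offsets 10..17: FF B6 9C 16 E4 47 79 A5.
Little-endian stores the least-significant byte at the lowest address.
Reassemble most-significant byte first: A5 79 47 E4 16 9C B6 FF → 0xA57947E4169CB6FF.
0xA57947E4169CB6FF = 11923640533397583615.

11923640533397583615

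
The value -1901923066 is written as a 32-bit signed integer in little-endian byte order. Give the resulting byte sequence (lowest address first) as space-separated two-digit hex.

06 F5 A2 8E

Two's complement of -1901923066 in 32 bits: 1901923066 = 0x715D0AFA; invert → 0x8EA2F505; add 1 → 0x8EA2F506.
Split into bytes (most-significant first): 8E A2 F5 06.
In little-endian order the low byte comes first in memory.
So at ascending addresses the bytes are 06 F5 A2 8E.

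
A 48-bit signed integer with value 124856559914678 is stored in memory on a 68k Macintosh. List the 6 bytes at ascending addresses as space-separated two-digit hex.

71 8E 6E E6 CE B6

124856559914678 in hexadecimal, padded to 48 bits, is 0x718E6EE6CEB6.
Split into bytes (most-significant first): 71 8E 6E E6 CE B6.
Big-endian: lowest address holds the most-significant byte.
So the memory order matches the most-significant-first order: 71 8E 6E E6 CE B6.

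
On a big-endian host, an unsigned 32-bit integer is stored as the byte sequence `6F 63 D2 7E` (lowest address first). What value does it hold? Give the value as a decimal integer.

1868812926

Big-endian: lowest address holds the most-significant byte.
The bytes are already most-significant first: 0x6F63D27E.
0x6F63D27E = 1868812926.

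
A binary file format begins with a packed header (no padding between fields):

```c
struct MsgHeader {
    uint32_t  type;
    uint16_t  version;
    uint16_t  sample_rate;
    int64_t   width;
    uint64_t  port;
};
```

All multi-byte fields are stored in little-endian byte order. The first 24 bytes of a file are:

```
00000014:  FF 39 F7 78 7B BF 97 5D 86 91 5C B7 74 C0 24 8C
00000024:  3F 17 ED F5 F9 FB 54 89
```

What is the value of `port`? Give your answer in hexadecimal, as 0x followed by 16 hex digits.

`port` follows `type` (4 B), `version` (2 B), `sample_rate` (2 B), `width` (8 B), so it starts at offset 4 + 2 + 2 + 8 = 16 and occupies 8 bytes.
Bytes at offsets 16..23: 3F 17 ED F5 F9 FB 54 89.
Little-endian stores the least-significant byte at the lowest address.
Reassemble most-significant byte first: 89 54 FB F9 F5 ED 17 3F → 0x8954FBF9F5ED173F.

0x8954FBF9F5ED173F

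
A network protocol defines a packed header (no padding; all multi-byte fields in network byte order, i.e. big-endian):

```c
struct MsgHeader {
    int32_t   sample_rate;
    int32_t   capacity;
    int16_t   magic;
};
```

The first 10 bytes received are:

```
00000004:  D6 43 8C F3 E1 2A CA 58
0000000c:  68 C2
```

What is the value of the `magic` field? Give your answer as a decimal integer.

26818

`magic` follows `sample_rate` (4 B), `capacity` (4 B), so it starts at offset 4 + 4 = 8 and occupies 2 bytes.
Bytes at offsets 8..9: 68 C2.
In big-endian order the high byte comes first in memory.
The bytes are already most-significant first: 0x68C2.
0x68C2 = 26818.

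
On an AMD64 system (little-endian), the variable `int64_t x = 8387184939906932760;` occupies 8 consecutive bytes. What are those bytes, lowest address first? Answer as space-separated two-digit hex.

18 A0 A8 00 44 44 65 74

8387184939906932760 in hexadecimal, padded to 64 bits, is 0x7465444400A8A018.
Split into bytes (most-significant first): 74 65 44 44 00 A8 A0 18.
In little-endian order the low byte comes first in memory.
So at ascending addresses the bytes are 18 A0 A8 00 44 44 65 74.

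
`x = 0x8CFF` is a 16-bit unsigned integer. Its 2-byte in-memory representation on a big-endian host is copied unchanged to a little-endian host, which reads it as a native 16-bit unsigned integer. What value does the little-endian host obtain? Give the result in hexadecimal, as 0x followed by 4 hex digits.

0xFF8C

Stored big-endian, the bytes at ascending addresses are 8C FF.
Read back as little-endian, the first byte is least significant, giving 0xFF8C.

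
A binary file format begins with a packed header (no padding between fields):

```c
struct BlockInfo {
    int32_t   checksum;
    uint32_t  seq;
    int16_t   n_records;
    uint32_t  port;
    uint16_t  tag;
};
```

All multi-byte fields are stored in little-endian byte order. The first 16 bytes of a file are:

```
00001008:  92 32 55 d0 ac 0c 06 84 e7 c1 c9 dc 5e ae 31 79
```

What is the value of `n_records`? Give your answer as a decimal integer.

-15897

`n_records` follows `checksum` (4 B), `seq` (4 B), so it starts at offset 4 + 4 = 8 and occupies 2 bytes.
Bytes at offsets 8..9: E7 C1.
Little-endian: lowest address holds the least-significant byte.
Reassemble most-significant byte first: C1 E7 → 0xC1E7.
Top bit is set, so as a signed 16-bit value this is 0xC1E7 − 2^16 = -15897.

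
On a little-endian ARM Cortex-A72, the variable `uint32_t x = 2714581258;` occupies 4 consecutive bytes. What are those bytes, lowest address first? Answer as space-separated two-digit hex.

0A 39 CD A1

2714581258 in hexadecimal, padded to 32 bits, is 0xA1CD390A.
Split into bytes (most-significant first): A1 CD 39 0A.
Little-endian: lowest address holds the least-significant byte.
So at ascending addresses the bytes are 0A 39 CD A1.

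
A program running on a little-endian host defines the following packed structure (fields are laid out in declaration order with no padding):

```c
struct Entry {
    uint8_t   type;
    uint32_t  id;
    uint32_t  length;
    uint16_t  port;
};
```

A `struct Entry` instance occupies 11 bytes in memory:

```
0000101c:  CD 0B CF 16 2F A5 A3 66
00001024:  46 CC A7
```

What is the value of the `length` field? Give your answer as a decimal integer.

1181131685

`length` follows `type` (1 B), `id` (4 B), so it starts at offset 1 + 4 = 5 and occupies 4 bytes.
Bytes at offsets 5..8: A5 A3 66 46.
In little-endian order the low byte comes first in memory.
Reassemble most-significant byte first: 46 66 A3 A5 → 0x4666A3A5.
0x4666A3A5 = 1181131685.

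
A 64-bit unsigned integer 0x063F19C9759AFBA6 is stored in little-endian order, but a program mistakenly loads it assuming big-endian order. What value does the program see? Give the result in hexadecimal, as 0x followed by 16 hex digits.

Stored little-endian, the bytes at ascending addresses are A6 FB 9A 75 C9 19 3F 06.
Read back as big-endian, the last byte is least significant, giving 0xA6FB9A75C9193F06.

0xA6FB9A75C9193F06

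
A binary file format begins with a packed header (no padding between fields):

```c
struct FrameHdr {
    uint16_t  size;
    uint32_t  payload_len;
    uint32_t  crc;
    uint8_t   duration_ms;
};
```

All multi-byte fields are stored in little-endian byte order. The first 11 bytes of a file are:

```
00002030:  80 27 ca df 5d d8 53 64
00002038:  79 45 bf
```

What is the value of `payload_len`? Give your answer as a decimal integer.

3630030794

`payload_len` follows `size` (2 bytes), so it starts at byte offset 2 and occupies 4 bytes.
Bytes at offsets 2..5: CA DF 5D D8.
In little-endian order the low byte comes first in memory.
Reassemble most-significant byte first: D8 5D DF CA → 0xD85DDFCA.
0xD85DDFCA = 3630030794.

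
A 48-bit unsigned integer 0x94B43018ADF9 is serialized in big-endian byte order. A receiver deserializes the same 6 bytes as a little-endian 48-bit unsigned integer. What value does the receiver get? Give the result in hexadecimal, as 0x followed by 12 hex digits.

0xF9AD1830B494

Stored big-endian, the bytes at ascending addresses are 94 B4 30 18 AD F9.
Read back as little-endian, the first byte is least significant, giving 0xF9AD1830B494.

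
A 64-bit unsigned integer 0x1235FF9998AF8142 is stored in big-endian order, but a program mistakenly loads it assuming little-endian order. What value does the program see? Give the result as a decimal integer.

Stored big-endian, the bytes at ascending addresses are 12 35 FF 99 98 AF 81 42.
Read back as little-endian, the first byte is least significant, giving 0x4281AF9899FF3512.
0x4281AF9899FF3512 = 4792304548452447506.

4792304548452447506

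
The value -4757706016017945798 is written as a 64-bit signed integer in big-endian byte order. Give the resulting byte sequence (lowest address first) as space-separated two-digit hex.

BD F9 3B 95 F9 82 EB 3A

Two's complement of -4757706016017945798 in 64 bits: 4757706016017945798 = 0x4206C46A067D14C6; invert → 0xBDF93B95F982EB39; add 1 → 0xBDF93B95F982EB3A.
Split into bytes (most-significant first): BD F9 3B 95 F9 82 EB 3A.
Big-endian: lowest address holds the most-significant byte.
So the memory order matches the most-significant-first order: BD F9 3B 95 F9 82 EB 3A.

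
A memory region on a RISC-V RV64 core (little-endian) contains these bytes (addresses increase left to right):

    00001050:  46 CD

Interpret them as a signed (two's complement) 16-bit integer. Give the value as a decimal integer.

-12986

In little-endian order the low byte comes first in memory.
Reassemble most-significant byte first: CD 46 → 0xCD46.
Top bit is set, so as a signed 16-bit value this is 0xCD46 − 2^16 = -12986.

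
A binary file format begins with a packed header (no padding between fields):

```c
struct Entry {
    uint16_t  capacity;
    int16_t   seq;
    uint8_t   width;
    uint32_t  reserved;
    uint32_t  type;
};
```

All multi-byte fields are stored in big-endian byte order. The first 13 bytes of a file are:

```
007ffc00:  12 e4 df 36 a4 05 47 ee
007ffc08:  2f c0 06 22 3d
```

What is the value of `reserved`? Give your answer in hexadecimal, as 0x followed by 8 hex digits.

0x0547EE2F

`reserved` follows `capacity` (2 B), `seq` (2 B), `width` (1 B), so it starts at offset 2 + 2 + 1 = 5 and occupies 4 bytes.
Bytes at offsets 5..8: 05 47 EE 2F.
Big-endian stores the most-significant byte at the lowest address.
The bytes are already most-significant first: 0x0547EE2F.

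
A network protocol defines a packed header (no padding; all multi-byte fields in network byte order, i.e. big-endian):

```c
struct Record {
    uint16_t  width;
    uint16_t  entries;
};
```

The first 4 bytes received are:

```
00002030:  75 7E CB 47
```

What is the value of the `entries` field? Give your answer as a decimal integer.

`entries` follows `width` (2 bytes), so it starts at byte offset 2 and occupies 2 bytes.
Bytes at offsets 2..3: CB 47.
Big-endian: lowest address holds the most-significant byte.
The bytes are already most-significant first: 0xCB47.
0xCB47 = 52039.

52039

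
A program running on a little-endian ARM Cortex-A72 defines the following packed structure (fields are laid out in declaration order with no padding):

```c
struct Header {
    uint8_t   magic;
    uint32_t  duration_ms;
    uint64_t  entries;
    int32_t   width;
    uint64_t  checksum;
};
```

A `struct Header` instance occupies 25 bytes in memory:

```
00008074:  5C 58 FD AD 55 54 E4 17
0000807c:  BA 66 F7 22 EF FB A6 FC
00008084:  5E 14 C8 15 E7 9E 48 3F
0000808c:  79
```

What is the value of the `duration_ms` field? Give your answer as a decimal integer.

1437465944

`duration_ms` follows `magic` (1 byte), so it starts at byte offset 1 and occupies 4 bytes.
Bytes at offsets 1..4: 58 FD AD 55.
In little-endian order the low byte comes first in memory.
Reassemble most-significant byte first: 55 AD FD 58 → 0x55ADFD58.
0x55ADFD58 = 1437465944.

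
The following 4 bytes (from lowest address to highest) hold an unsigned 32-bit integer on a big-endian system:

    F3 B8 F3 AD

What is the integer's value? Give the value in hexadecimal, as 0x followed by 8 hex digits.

0xF3B8F3AD

Big-endian: lowest address holds the most-significant byte.
The bytes are already most-significant first: 0xF3B8F3AD.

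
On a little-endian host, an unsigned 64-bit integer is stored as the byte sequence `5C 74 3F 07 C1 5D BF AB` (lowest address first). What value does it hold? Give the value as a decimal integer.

In little-endian order the low byte comes first in memory.
Reassemble most-significant byte first: AB BF 5D C1 07 3F 74 5C → 0xABBF5DC1073F745C.
0xABBF5DC1073F745C = 12375713384669082716.

12375713384669082716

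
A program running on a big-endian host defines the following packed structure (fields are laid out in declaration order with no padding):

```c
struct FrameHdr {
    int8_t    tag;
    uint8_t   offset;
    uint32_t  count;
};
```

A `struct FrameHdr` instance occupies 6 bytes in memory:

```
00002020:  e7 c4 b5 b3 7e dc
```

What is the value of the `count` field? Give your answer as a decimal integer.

3048439516

`count` follows `tag` (1 B), `offset` (1 B), so it starts at offset 1 + 1 = 2 and occupies 4 bytes.
Bytes at offsets 2..5: B5 B3 7E DC.
In big-endian order the high byte comes first in memory.
The bytes are already most-significant first: 0xB5B37EDC.
0xB5B37EDC = 3048439516.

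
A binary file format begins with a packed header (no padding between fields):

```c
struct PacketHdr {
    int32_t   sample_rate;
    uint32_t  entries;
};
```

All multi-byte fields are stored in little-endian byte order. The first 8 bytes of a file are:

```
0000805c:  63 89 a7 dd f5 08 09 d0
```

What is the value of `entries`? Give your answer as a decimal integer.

3490253045

`entries` follows `sample_rate` (4 bytes), so it starts at byte offset 4 and occupies 4 bytes.
Bytes at offsets 4..7: F5 08 09 D0.
Little-endian: lowest address holds the least-significant byte.
Reassemble most-significant byte first: D0 09 08 F5 → 0xD00908F5.
0xD00908F5 = 3490253045.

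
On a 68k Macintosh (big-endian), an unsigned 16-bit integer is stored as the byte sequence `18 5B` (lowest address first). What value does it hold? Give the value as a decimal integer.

In big-endian order the high byte comes first in memory.
The bytes are already most-significant first: 0x185B.
0x185B = 6235.

6235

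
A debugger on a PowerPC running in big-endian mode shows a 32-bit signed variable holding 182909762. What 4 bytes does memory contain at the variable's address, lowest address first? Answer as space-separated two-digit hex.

182909762 in hexadecimal, padded to 32 bits, is 0x0AE6FB42.
Split into bytes (most-significant first): 0A E6 FB 42.
Big-endian stores the most-significant byte at the lowest address.
So the memory order matches the most-significant-first order: 0A E6 FB 42.

0A E6 FB 42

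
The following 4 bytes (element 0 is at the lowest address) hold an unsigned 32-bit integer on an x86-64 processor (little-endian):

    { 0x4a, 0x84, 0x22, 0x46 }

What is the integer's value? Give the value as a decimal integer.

Little-endian stores the least-significant byte at the lowest address.
Reassemble most-significant byte first: 46 22 84 4A → 0x4622844A.
0x4622844A = 1176667210.

1176667210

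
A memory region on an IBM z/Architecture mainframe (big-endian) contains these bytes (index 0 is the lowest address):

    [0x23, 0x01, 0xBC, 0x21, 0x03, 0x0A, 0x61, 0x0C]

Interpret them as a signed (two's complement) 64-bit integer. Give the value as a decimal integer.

Big-endian stores the most-significant byte at the lowest address.
The bytes are already most-significant first: 0x2301BC21030A610C.
0x2301BC21030A610C = 2522504116275142924.

2522504116275142924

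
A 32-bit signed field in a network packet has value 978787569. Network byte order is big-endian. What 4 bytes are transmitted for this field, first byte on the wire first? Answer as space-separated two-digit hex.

978787569 in hexadecimal, padded to 32 bits, is 0x3A571CF1.
Split into bytes (most-significant first): 3A 57 1C F1.
Big-endian: lowest address holds the most-significant byte.
So the memory order matches the most-significant-first order: 3A 57 1C F1.

3A 57 1C F1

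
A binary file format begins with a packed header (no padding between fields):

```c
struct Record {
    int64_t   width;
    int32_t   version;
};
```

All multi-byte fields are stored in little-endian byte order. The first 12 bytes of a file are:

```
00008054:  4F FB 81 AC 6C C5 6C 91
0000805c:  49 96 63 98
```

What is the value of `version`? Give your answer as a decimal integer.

-1738303927

`version` follows `width` (8 bytes), so it starts at byte offset 8 and occupies 4 bytes.
Bytes at offsets 8..11: 49 96 63 98.
Little-endian stores the least-significant byte at the lowest address.
Reassemble most-significant byte first: 98 63 96 49 → 0x98639649.
Top bit is set, so as a signed 32-bit value this is 0x98639649 − 2^32 = -1738303927.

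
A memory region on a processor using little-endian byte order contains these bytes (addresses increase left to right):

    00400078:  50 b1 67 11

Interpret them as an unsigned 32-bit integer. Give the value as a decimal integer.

292008272

In little-endian order the low byte comes first in memory.
Reassemble most-significant byte first: 11 67 B1 50 → 0x1167B150.
0x1167B150 = 292008272.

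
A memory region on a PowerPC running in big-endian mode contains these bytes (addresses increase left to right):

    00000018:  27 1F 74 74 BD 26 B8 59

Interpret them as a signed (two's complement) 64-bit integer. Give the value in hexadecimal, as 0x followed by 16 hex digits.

0x271F7474BD26B859

Big-endian: lowest address holds the most-significant byte.
The bytes are already most-significant first: 0x271F7474BD26B859.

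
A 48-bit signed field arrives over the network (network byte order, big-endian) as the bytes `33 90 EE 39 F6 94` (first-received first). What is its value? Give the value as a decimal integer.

56697565083284

In big-endian order the high byte comes first in memory.
The bytes are already most-significant first: 0x3390EE39F694.
0x3390EE39F694 = 56697565083284.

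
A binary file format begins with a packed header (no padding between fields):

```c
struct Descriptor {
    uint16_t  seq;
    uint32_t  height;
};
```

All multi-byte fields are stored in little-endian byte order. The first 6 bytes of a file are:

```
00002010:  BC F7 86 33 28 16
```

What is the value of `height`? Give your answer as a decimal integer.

371733382

`height` follows `seq` (2 bytes), so it starts at byte offset 2 and occupies 4 bytes.
Bytes at offsets 2..5: 86 33 28 16.
Little-endian: lowest address holds the least-significant byte.
Reassemble most-significant byte first: 16 28 33 86 → 0x16283386.
0x16283386 = 371733382.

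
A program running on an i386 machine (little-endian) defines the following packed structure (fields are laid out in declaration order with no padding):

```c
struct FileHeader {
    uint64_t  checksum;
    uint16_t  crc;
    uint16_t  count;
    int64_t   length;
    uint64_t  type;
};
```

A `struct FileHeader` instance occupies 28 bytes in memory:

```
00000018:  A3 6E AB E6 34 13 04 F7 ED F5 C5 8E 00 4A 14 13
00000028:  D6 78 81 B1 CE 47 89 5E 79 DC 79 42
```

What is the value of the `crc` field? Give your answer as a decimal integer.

`crc` follows `checksum` (8 bytes), so it starts at byte offset 8 and occupies 2 bytes.
Bytes at offsets 8..9: ED F5.
Little-endian stores the least-significant byte at the lowest address.
Reassemble most-significant byte first: F5 ED → 0xF5ED.
0xF5ED = 62957.

62957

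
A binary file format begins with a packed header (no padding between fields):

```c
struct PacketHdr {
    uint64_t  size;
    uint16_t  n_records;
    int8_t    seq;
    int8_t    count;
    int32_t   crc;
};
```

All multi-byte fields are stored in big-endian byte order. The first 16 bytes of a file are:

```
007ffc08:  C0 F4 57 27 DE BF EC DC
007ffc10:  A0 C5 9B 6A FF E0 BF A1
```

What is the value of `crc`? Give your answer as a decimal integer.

`crc` follows `size` (8 B), `n_records` (2 B), `seq` (1 B), `count` (1 B), so it starts at offset 8 + 2 + 1 + 1 = 12 and occupies 4 bytes.
Bytes at offsets 12..15: FF E0 BF A1.
In big-endian order the high byte comes first in memory.
The bytes are already most-significant first: 0xFFE0BFA1.
Top bit is set, so as a signed 32-bit value this is 0xFFE0BFA1 − 2^32 = -2048095.

-2048095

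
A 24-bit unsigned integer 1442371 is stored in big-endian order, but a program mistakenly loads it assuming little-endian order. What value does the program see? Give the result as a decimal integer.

1442371 in 24-bit hexadecimal is 0x160243.
Stored big-endian, the bytes at ascending addresses are 16 02 43.
Read back as little-endian, the first byte is least significant, giving 0x430216.
0x430216 = 4391446.

4391446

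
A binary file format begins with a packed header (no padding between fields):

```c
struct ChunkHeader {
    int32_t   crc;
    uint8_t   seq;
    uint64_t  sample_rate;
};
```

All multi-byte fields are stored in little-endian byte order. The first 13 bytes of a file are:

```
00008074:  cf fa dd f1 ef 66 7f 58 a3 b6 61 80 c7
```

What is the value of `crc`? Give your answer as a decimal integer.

-237110577

`crc` is the first field, at byte offset 0, occupying 4 bytes.
Bytes at offsets 0..3: CF FA DD F1.
In little-endian order the low byte comes first in memory.
Reassemble most-significant byte first: F1 DD FA CF → 0xF1DDFACF.
Top bit is set, so as a signed 32-bit value this is 0xF1DDFACF − 2^32 = -237110577.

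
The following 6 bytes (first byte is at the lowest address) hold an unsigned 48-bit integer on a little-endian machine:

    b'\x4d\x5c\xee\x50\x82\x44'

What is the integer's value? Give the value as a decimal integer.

75326494235725

In little-endian order the low byte comes first in memory.
Reassemble most-significant byte first: 44 82 50 EE 5C 4D → 0x448250EE5C4D.
0x448250EE5C4D = 75326494235725.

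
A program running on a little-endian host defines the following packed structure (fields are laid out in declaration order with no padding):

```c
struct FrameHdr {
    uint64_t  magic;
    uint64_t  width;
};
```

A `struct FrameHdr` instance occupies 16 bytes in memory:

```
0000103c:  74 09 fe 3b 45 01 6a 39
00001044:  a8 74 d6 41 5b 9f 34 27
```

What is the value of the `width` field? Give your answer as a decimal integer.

`width` follows `magic` (8 bytes), so it starts at byte offset 8 and occupies 8 bytes.
Bytes at offsets 8..15: A8 74 D6 41 5B 9F 34 27.
Little-endian: lowest address holds the least-significant byte.
Reassemble most-significant byte first: 27 34 9F 5B 41 D6 74 A8 → 0x27349F5B41D674A8.
0x27349F5B41D674A8 = 2825058080563557544.

2825058080563557544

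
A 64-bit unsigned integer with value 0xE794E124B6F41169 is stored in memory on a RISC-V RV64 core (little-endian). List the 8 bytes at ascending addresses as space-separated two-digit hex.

Split into bytes (most-significant first): E7 94 E1 24 B6 F4 11 69.
Little-endian: lowest address holds the least-significant byte.
So at ascending addresses the bytes are 69 11 F4 B6 24 E1 94 E7.

69 11 F4 B6 24 E1 94 E7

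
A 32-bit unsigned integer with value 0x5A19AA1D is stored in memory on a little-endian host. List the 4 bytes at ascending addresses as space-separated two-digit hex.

1D AA 19 5A

Split into bytes (most-significant first): 5A 19 AA 1D.
In little-endian order the low byte comes first in memory.
So at ascending addresses the bytes are 1D AA 19 5A.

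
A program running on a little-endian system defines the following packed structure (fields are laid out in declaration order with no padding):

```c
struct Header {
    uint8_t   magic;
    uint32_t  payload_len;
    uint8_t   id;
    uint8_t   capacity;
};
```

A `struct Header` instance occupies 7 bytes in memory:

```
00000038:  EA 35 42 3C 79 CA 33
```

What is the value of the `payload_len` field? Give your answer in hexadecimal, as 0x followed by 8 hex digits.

`payload_len` follows `magic` (1 byte), so it starts at byte offset 1 and occupies 4 bytes.
Bytes at offsets 1..4: 35 42 3C 79.
Little-endian stores the least-significant byte at the lowest address.
Reassemble most-significant byte first: 79 3C 42 35 → 0x793C4235.

0x793C4235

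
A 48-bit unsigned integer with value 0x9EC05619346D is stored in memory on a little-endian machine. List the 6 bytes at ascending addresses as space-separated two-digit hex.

6D 34 19 56 C0 9E

Split into bytes (most-significant first): 9E C0 56 19 34 6D.
Little-endian stores the least-significant byte at the lowest address.
So at ascending addresses the bytes are 6D 34 19 56 C0 9E.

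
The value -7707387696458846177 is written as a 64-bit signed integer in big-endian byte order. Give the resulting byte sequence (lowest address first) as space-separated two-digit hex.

Two's complement of -7707387696458846177 in 64 bits: 7707387696458846177 = 0x6AF6244641A54FE1; invert → 0x9509DBB9BE5AB01E; add 1 → 0x9509DBB9BE5AB01F.
Split into bytes (most-significant first): 95 09 DB B9 BE 5A B0 1F.
Big-endian: lowest address holds the most-significant byte.
So the memory order matches the most-significant-first order: 95 09 DB B9 BE 5A B0 1F.

95 09 DB B9 BE 5A B0 1F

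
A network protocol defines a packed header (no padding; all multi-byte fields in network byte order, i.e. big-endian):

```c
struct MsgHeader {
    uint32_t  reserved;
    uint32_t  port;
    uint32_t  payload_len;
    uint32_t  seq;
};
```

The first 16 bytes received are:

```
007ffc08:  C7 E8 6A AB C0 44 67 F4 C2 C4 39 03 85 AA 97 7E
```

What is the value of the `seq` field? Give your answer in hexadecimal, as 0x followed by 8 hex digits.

`seq` follows `reserved` (4 B), `port` (4 B), `payload_len` (4 B), so it starts at offset 4 + 4 + 4 = 12 and occupies 4 bytes.
Bytes at offsets 12..15: 85 AA 97 7E.
Big-endian stores the most-significant byte at the lowest address.
The bytes are already most-significant first: 0x85AA977E.

0x85AA977E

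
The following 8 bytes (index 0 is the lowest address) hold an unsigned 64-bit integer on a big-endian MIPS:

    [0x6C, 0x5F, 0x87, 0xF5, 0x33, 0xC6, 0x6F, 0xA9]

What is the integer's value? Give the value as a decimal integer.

7809109766089109417

Big-endian stores the most-significant byte at the lowest address.
The bytes are already most-significant first: 0x6C5F87F533C66FA9.
0x6C5F87F533C66FA9 = 7809109766089109417.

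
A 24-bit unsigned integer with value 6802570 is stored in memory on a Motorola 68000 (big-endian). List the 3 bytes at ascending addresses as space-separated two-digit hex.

67 CC 8A

6802570 in hexadecimal, padded to 24 bits, is 0x67CC8A.
Split into bytes (most-significant first): 67 CC 8A.
Big-endian: lowest address holds the most-significant byte.
So the memory order matches the most-significant-first order: 67 CC 8A.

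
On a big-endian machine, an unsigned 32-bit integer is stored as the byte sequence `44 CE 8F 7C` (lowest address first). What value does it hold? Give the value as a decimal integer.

1154387836

In big-endian order the high byte comes first in memory.
The bytes are already most-significant first: 0x44CE8F7C.
0x44CE8F7C = 1154387836.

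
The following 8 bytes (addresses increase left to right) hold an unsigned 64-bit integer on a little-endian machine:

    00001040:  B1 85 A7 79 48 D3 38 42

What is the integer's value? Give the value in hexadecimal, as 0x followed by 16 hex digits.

0x4238D34879A785B1

Little-endian: lowest address holds the least-significant byte.
Reassemble most-significant byte first: 42 38 D3 48 79 A7 85 B1 → 0x4238D34879A785B1.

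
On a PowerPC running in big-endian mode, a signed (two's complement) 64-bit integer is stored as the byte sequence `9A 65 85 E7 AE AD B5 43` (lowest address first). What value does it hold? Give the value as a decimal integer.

Big-endian stores the most-significant byte at the lowest address.
The bytes are already most-significant first: 0x9A6585E7AEADB543.
Top bit is set, so as a signed 64-bit value this is 0x9A6585E7AEADB543 − 2^64 = -7321298389106313917.

-7321298389106313917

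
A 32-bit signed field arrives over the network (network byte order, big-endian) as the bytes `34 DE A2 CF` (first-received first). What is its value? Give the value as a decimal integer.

887005903

In big-endian order the high byte comes first in memory.
The bytes are already most-significant first: 0x34DEA2CF.
0x34DEA2CF = 887005903.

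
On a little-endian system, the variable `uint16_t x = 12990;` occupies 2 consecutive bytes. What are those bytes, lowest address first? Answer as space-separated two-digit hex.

12990 in hexadecimal, padded to 16 bits, is 0x32BE.
Split into bytes (most-significant first): 32 BE.
Little-endian stores the least-significant byte at the lowest address.
So at ascending addresses the bytes are BE 32.

BE 32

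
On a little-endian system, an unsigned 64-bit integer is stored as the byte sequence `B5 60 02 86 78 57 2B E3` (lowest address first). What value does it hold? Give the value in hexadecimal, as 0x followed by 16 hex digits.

Little-endian: lowest address holds the least-significant byte.
Reassemble most-significant byte first: E3 2B 57 78 86 02 60 B5 → 0xE32B5778860260B5.

0xE32B5778860260B5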